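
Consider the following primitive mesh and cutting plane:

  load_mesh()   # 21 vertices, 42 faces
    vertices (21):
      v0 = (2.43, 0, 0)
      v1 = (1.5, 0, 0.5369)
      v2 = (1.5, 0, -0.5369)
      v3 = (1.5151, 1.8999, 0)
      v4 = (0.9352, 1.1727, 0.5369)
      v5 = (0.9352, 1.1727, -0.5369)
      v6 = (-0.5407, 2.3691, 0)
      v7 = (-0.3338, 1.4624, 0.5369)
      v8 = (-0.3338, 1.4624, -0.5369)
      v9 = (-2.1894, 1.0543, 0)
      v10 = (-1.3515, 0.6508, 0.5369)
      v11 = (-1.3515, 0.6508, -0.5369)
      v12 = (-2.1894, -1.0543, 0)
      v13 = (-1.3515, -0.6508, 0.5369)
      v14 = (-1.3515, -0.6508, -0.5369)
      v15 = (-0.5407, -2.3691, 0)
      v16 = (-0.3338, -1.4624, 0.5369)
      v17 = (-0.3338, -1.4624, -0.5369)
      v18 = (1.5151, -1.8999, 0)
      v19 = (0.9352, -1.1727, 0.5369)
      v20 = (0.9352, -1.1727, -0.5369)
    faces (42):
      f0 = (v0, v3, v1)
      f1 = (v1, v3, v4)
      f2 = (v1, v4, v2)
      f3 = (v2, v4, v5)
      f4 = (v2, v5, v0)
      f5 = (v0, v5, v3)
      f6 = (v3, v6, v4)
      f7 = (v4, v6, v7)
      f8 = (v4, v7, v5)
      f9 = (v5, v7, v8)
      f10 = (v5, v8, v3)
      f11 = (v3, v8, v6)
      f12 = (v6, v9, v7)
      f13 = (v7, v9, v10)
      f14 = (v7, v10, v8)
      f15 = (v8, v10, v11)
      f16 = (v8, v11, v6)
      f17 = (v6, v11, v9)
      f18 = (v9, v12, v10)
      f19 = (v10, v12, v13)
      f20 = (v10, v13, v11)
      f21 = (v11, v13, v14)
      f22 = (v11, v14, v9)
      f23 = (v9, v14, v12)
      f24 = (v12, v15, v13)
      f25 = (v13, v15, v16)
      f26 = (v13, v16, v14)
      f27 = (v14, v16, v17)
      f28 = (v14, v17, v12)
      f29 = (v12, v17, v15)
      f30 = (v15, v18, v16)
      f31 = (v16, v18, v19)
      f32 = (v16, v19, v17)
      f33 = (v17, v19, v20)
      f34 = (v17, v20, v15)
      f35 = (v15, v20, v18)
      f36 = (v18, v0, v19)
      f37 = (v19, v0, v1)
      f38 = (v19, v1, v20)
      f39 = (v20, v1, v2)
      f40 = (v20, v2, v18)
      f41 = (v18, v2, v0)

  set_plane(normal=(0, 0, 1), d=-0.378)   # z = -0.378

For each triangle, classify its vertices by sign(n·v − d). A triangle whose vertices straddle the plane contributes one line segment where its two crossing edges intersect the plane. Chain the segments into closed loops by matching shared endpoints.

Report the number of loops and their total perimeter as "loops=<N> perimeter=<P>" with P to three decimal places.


Straddling triangles (28 of 42):
  (v1,v4,v2) [++-] → (1.41642, 0.173535, -0.378)–(1.5, 0, -0.378)  len=0.1926
  (v2,v4,v5) [-+-] → (1.41642, 0.173535, -0.378)–(0.9352, 1.1727, -0.378)  len=1.1090
  (v2,v5,v0) [--+] → (1.3776, 0.82563, -0.378)–(1.77524, 0, -0.378)  len=0.9164
  (v0,v5,v3) [+-+] → (1.3776, 0.82563, -0.378)–(1.10683, 1.38792, -0.378)  len=0.6241
  (v4,v7,v5) [++-] → (0.747414, 1.21557, -0.378)–(0.9352, 1.1727, -0.378)  len=0.1926
  (v5,v7,v8) [-+-] → (0.747414, 1.21557, -0.378)–(-0.3338, 1.4624, -0.378)  len=1.1090
  (v5,v8,v3) [--+] → (0.213397, 1.59188, -0.378)–(1.10683, 1.38792, -0.378)  len=0.9164
  (v3,v8,v6) [+-+] → (0.213397, 1.59188, -0.378)–(-0.395034, 1.73075, -0.378)  len=0.6241
  (v7,v10,v8) [++-] → (-0.484398, 1.3423, -0.378)–(-0.3338, 1.4624, -0.378)  len=0.1926
  (v8,v10,v11) [-+-] → (-0.484398, 1.3423, -0.378)–(-1.3515, 0.6508, -0.378)  len=1.1091
  (v8,v11,v6) [--+] → (-1.11154, 1.15935, -0.378)–(-0.395034, 1.73075, -0.378)  len=0.9164
  (v6,v11,v9) [+-+] → (-1.11154, 1.15935, -0.378)–(-1.59948, 0.770219, -0.378)  len=0.6241
  (v10,v13,v11) [++-] → (-1.3515, 0.45819, -0.378)–(-1.3515, 0.6508, -0.378)  len=0.1926
  (v11,v13,v14) [-+-] → (-1.3515, 0.45819, -0.378)–(-1.3515, -0.6508, -0.378)  len=1.1090
  (v11,v14,v9) [--+] → (-1.59948, -0.146162, -0.378)–(-1.59948, 0.770219, -0.378)  len=0.9164
  (v9,v14,v12) [+-+] → (-1.59948, -0.146162, -0.378)–(-1.59948, -0.770219, -0.378)  len=0.6241
  (v13,v16,v14) [++-] → (-1.2009, -0.7709, -0.378)–(-1.3515, -0.6508, -0.378)  len=0.1926
  (v14,v16,v17) [-+-] → (-1.2009, -0.7709, -0.378)–(-0.3338, -1.4624, -0.378)  len=1.1091
  (v14,v17,v12) [--+] → (-0.88298, -1.34162, -0.378)–(-1.59948, -0.770219, -0.378)  len=0.9164
  (v12,v17,v15) [+-+] → (-0.88298, -1.34162, -0.378)–(-0.395034, -1.73075, -0.378)  len=0.6241
  (v16,v19,v17) [++-] → (-0.146014, -1.41953, -0.378)–(-0.3338, -1.4624, -0.378)  len=0.1926
  (v17,v19,v20) [-+-] → (-0.146014, -1.41953, -0.378)–(0.9352, -1.1727, -0.378)  len=1.1090
  (v17,v20,v15) [--+] → (0.498395, -1.52678, -0.378)–(-0.395034, -1.73075, -0.378)  len=0.9164
  (v15,v20,v18) [+-+] → (0.498395, -1.52678, -0.378)–(1.10683, -1.38792, -0.378)  len=0.6241
  (v19,v1,v20) [++-] → (1.01878, -0.999165, -0.378)–(0.9352, -1.1727, -0.378)  len=0.1926
  (v20,v1,v2) [-+-] → (1.01878, -0.999165, -0.378)–(1.5, 0, -0.378)  len=1.1090
  (v20,v2,v18) [--+] → (1.50447, -0.562291, -0.378)–(1.10683, -1.38792, -0.378)  len=0.9164
  (v18,v2,v0) [+-+] → (1.50447, -0.562291, -0.378)–(1.77524, 0, -0.378)  len=0.6241

Chained into 2 loop(s):
  loop 1: 14 segments, perimeter = 9.1115
  loop 2: 14 segments, perimeter = 10.7835
Total perimeter = 19.895

loops=2 perimeter=19.895


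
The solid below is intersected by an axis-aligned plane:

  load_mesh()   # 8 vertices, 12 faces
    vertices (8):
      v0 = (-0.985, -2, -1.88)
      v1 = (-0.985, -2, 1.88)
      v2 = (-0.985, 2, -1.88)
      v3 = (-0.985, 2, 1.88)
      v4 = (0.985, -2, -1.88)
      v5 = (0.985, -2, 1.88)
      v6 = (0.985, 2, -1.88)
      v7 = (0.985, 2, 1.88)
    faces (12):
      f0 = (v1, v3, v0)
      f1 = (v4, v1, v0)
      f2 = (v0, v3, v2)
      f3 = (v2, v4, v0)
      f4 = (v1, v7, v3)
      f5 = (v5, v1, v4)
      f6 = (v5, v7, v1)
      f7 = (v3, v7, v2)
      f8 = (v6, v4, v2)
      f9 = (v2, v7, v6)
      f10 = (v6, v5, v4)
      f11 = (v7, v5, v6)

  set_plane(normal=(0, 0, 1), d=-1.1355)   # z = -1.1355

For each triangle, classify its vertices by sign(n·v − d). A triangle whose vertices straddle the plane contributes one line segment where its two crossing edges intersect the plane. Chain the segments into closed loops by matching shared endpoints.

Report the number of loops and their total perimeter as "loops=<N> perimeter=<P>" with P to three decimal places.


Straddling triangles (8 of 12):
  (v1,v3,v0) [++-] → (-0.985, -1.20798, -1.1355)–(-0.985, -2, -1.1355)  len=0.7920
  (v4,v1,v0) [-+-] → (0.59493, -2, -1.1355)–(-0.985, -2, -1.1355)  len=1.5799
  (v0,v3,v2) [-+-] → (-0.985, -1.20798, -1.1355)–(-0.985, 2, -1.1355)  len=3.2080
  (v5,v1,v4) [++-] → (0.59493, -2, -1.1355)–(0.985, -2, -1.1355)  len=0.3901
  (v3,v7,v2) [++-] → (-0.59493, 2, -1.1355)–(-0.985, 2, -1.1355)  len=0.3901
  (v2,v7,v6) [-+-] → (-0.59493, 2, -1.1355)–(0.985, 2, -1.1355)  len=1.5799
  (v6,v5,v4) [-+-] → (0.985, 1.20798, -1.1355)–(0.985, -2, -1.1355)  len=3.2080
  (v7,v5,v6) [++-] → (0.985, 1.20798, -1.1355)–(0.985, 2, -1.1355)  len=0.7920

Chained into 1 loop(s):
  loop 1: 8 segments, perimeter = 11.9400
Total perimeter = 11.940

loops=1 perimeter=11.940


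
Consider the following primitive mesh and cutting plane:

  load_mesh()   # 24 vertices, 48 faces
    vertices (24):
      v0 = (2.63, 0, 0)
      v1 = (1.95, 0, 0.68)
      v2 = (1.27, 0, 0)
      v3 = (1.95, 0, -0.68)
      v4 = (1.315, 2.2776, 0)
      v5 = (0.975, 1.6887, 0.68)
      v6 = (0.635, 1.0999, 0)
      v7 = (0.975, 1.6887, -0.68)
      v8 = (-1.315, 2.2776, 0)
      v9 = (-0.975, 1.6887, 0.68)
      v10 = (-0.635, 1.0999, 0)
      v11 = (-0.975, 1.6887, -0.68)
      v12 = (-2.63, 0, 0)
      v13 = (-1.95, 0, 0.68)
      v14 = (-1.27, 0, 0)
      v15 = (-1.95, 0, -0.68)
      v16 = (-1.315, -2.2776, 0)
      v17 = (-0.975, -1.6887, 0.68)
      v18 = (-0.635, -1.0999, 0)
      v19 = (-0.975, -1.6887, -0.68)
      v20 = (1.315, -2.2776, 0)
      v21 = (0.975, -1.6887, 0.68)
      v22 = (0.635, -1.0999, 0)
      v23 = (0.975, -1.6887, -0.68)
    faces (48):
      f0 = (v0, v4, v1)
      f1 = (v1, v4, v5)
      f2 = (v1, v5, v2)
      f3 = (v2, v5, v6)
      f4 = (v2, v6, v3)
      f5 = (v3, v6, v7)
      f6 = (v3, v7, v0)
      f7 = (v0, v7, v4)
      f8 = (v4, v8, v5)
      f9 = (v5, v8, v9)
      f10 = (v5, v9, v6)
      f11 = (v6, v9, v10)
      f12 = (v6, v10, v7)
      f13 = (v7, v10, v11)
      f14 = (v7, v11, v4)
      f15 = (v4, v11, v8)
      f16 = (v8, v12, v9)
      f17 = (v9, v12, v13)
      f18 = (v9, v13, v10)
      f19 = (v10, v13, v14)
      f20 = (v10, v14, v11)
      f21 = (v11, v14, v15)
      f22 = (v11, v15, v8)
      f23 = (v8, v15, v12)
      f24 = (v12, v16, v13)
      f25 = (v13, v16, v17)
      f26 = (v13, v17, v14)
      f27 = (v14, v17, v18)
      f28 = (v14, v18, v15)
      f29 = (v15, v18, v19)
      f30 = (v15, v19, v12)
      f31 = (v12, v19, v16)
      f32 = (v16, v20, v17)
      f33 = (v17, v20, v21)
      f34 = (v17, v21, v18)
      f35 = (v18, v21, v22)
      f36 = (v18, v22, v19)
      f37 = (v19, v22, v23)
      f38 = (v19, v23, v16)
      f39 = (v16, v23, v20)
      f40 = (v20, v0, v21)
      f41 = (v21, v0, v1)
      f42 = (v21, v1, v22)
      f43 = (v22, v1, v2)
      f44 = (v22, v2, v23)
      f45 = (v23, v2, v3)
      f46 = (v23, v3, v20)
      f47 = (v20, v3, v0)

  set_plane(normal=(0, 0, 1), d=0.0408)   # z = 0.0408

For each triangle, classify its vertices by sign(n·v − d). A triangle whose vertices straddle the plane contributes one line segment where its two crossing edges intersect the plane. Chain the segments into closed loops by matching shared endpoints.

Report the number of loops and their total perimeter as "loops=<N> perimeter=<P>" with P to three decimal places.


Straddling triangles (24 of 48):
  (v0,v4,v1) [--+] → (1.3531, 2.14094, 0.0408)–(2.5892, 0, 0.0408)  len=2.4722
  (v1,v4,v5) [+-+] → (1.3531, 2.14094, 0.0408)–(1.2946, 2.24227, 0.0408)  len=0.1170
  (v1,v5,v2) [++-] → (1.2523, 0.101322, 0.0408)–(1.3108, 0, 0.0408)  len=0.1170
  (v2,v5,v6) [-+-] → (1.2523, 0.101322, 0.0408)–(0.6554, 1.13523, 0.0408)  len=1.1938
  (v4,v8,v5) [--+] → (-1.1776, 2.24227, 0.0408)–(1.2946, 2.24227, 0.0408)  len=2.4722
  (v5,v8,v9) [+-+] → (-1.1776, 2.24227, 0.0408)–(-1.2946, 2.24227, 0.0408)  len=0.1170
  (v5,v9,v6) [++-] → (0.5384, 1.13523, 0.0408)–(0.6554, 1.13523, 0.0408)  len=0.1170
  (v6,v9,v10) [-+-] → (0.5384, 1.13523, 0.0408)–(-0.6554, 1.13523, 0.0408)  len=1.1938
  (v8,v12,v9) [--+] → (-2.5307, 0.101322, 0.0408)–(-1.2946, 2.24227, 0.0408)  len=2.4722
  (v9,v12,v13) [+-+] → (-2.5307, 0.101322, 0.0408)–(-2.5892, 0, 0.0408)  len=0.1170
  (v9,v13,v10) [++-] → (-0.7139, 1.03391, 0.0408)–(-0.6554, 1.13523, 0.0408)  len=0.1170
  (v10,v13,v14) [-+-] → (-0.7139, 1.03391, 0.0408)–(-1.3108, 0, 0.0408)  len=1.1938
  (v12,v16,v13) [--+] → (-1.3531, -2.14094, 0.0408)–(-2.5892, 0, 0.0408)  len=2.4722
  (v13,v16,v17) [+-+] → (-1.3531, -2.14094, 0.0408)–(-1.2946, -2.24227, 0.0408)  len=0.1170
  (v13,v17,v14) [++-] → (-1.2523, -0.101322, 0.0408)–(-1.3108, 0, 0.0408)  len=0.1170
  (v14,v17,v18) [-+-] → (-1.2523, -0.101322, 0.0408)–(-0.6554, -1.13523, 0.0408)  len=1.1938
  (v16,v20,v17) [--+] → (1.1776, -2.24227, 0.0408)–(-1.2946, -2.24227, 0.0408)  len=2.4722
  (v17,v20,v21) [+-+] → (1.1776, -2.24227, 0.0408)–(1.2946, -2.24227, 0.0408)  len=0.1170
  (v17,v21,v18) [++-] → (-0.5384, -1.13523, 0.0408)–(-0.6554, -1.13523, 0.0408)  len=0.1170
  (v18,v21,v22) [-+-] → (-0.5384, -1.13523, 0.0408)–(0.6554, -1.13523, 0.0408)  len=1.1938
  (v20,v0,v21) [--+] → (2.5307, -0.101322, 0.0408)–(1.2946, -2.24227, 0.0408)  len=2.4722
  (v21,v0,v1) [+-+] → (2.5307, -0.101322, 0.0408)–(2.5892, 0, 0.0408)  len=0.1170
  (v21,v1,v22) [++-] → (0.7139, -1.03391, 0.0408)–(0.6554, -1.13523, 0.0408)  len=0.1170
  (v22,v1,v2) [-+-] → (0.7139, -1.03391, 0.0408)–(1.3108, 0, 0.0408)  len=1.1938

Chained into 2 loop(s):
  loop 1: 12 segments, perimeter = 15.5350
  loop 2: 12 segments, perimeter = 7.8649
Total perimeter = 23.400

loops=2 perimeter=23.400


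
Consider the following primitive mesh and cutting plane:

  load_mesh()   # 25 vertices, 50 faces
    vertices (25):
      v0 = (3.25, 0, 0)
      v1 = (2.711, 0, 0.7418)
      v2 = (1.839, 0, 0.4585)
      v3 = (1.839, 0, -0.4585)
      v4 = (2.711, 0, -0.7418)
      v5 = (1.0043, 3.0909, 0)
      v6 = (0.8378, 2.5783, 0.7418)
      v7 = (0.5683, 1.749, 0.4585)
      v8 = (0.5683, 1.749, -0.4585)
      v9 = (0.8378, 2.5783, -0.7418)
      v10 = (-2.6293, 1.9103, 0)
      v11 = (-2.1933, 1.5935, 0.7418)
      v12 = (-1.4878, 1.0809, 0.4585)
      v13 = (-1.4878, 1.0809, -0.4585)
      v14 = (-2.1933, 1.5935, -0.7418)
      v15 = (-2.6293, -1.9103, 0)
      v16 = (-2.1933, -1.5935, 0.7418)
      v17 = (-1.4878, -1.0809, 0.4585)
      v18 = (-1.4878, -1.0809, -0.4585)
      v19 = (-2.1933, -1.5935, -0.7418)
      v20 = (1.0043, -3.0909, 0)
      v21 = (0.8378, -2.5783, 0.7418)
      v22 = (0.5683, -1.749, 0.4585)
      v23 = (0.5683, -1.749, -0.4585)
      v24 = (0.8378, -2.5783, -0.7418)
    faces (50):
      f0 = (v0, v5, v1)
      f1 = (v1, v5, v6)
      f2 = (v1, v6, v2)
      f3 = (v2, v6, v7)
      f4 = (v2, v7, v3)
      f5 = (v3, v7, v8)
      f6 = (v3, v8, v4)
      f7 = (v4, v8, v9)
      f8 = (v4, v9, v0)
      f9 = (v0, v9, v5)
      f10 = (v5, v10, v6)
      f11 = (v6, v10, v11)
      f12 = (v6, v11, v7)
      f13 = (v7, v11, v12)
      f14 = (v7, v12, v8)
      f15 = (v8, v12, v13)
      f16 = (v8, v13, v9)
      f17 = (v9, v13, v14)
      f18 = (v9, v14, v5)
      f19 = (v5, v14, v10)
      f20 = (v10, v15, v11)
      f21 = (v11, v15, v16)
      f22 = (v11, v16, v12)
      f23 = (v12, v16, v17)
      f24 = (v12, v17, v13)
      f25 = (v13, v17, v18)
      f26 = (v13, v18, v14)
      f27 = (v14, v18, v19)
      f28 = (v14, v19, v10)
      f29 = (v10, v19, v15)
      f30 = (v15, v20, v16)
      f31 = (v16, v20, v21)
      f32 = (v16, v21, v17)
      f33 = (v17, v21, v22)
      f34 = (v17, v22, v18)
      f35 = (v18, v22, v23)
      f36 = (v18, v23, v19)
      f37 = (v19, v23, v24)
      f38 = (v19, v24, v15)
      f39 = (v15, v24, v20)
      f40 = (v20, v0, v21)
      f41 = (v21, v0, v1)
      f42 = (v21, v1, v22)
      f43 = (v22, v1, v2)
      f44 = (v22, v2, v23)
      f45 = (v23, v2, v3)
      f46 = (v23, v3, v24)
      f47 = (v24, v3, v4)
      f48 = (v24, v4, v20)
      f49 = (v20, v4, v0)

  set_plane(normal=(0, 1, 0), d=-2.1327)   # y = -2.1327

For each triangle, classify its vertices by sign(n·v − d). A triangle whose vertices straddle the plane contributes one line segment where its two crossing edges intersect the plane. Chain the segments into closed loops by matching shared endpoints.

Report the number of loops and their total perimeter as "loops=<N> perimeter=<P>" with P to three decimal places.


loops=1 perimeter=8.480

Straddling triangles (14 of 50):
  (v15,v20,v16) [+-+] → (-1.94481, -2.1327, 0)–(-1.04187, -2.1327, 0.474685)  len=1.0201
  (v16,v20,v21) [+--] → (-1.04187, -2.1327, 0.474685)–(-0.533705, -2.1327, 0.7418)  len=0.5741
  (v16,v21,v17) [+-+] → (-0.533705, -2.1327, 0.7418)–(0.145742, -2.1327, 0.657495)  len=0.6847
  (v17,v21,v22) [+-+] → (0.145742, -2.1327, 0.657495)–(0.692992, -2.1327, 0.589577)  len=0.5514
  (v19,v23,v24) [++-] → (0.692992, -2.1327, -0.589577)–(-0.533705, -2.1327, -0.7418)  len=1.2361
  (v19,v24,v15) [+-+] → (-0.533705, -2.1327, -0.7418)–(-1.47498, -2.1327, -0.246971)  len=1.0634
  (v15,v24,v20) [+--] → (-1.47498, -2.1327, -0.246971)–(-1.94481, -2.1327, 0)  len=0.5308
  (v20,v0,v21) [-+-] → (1.70048, -2.1327, 0)–(1.25469, -2.1327, 0.613597)  len=0.7584
  (v21,v0,v1) [-++] → (1.25469, -2.1327, 0.613597)–(1.16154, -2.1327, 0.7418)  len=0.1585
  (v21,v1,v22) [-++] → (1.16154, -2.1327, 0.7418)–(0.692992, -2.1327, 0.589577)  len=0.4927
  (v23,v3,v24) [++-] → (1.01083, -2.1327, -0.692838)–(0.692992, -2.1327, -0.589577)  len=0.3342
  (v24,v3,v4) [-++] → (1.01083, -2.1327, -0.692838)–(1.16154, -2.1327, -0.7418)  len=0.1585
  (v24,v4,v20) [-+-] → (1.16154, -2.1327, -0.7418)–(1.53339, -2.1327, -0.229963)  len=0.6327
  (v20,v4,v0) [-++] → (1.53339, -2.1327, -0.229963)–(1.70048, -2.1327, 0)  len=0.2843

Chained into 1 loop(s):
  loop 1: 14 segments, perimeter = 8.4797
Total perimeter = 8.480


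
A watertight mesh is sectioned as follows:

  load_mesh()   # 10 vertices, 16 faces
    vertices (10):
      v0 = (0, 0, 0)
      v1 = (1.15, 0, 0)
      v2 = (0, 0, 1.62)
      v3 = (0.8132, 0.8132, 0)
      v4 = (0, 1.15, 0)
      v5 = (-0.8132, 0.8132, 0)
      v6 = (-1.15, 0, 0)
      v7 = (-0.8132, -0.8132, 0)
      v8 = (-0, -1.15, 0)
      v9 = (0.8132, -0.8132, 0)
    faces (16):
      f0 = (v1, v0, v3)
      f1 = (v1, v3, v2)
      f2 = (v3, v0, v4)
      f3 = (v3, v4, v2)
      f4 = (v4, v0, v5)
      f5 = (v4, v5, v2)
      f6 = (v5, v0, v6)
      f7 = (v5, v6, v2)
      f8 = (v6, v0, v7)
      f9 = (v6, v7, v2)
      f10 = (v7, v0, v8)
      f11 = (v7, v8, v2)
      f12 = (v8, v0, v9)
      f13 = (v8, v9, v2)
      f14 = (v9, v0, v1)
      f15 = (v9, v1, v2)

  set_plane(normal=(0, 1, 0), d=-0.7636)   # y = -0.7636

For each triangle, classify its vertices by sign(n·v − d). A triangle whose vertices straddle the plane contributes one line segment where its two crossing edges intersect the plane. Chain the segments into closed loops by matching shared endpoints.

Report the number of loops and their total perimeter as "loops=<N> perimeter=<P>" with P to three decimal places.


loops=1 perimeter=3.678

Straddling triangles (8 of 16):
  (v6,v0,v7) [++-] → (-0.7636, -0.7636, 0)–(-0.833743, -0.7636, 0)  len=0.0701
  (v6,v7,v2) [+-+] → (-0.833743, -0.7636, 0)–(-0.7636, -0.7636, 0.0988096)  len=0.1212
  (v7,v0,v8) [-+-] → (-0.7636, -0.7636, 0)–(0, -0.7636, 0)  len=0.7636
  (v7,v8,v2) [--+] → (0, -0.7636, 0.54432)–(-0.7636, -0.7636, 0.0988096)  len=0.8841
  (v8,v0,v9) [-+-] → (0, -0.7636, 0)–(0.7636, -0.7636, 0)  len=0.7636
  (v8,v9,v2) [--+] → (0.7636, -0.7636, 0.0988096)–(0, -0.7636, 0.54432)  len=0.8841
  (v9,v0,v1) [-++] → (0.7636, -0.7636, 0)–(0.833743, -0.7636, 0)  len=0.0701
  (v9,v1,v2) [-++] → (0.833743, -0.7636, 0)–(0.7636, -0.7636, 0.0988096)  len=0.1212

Chained into 1 loop(s):
  loop 1: 8 segments, perimeter = 3.6780
Total perimeter = 3.678


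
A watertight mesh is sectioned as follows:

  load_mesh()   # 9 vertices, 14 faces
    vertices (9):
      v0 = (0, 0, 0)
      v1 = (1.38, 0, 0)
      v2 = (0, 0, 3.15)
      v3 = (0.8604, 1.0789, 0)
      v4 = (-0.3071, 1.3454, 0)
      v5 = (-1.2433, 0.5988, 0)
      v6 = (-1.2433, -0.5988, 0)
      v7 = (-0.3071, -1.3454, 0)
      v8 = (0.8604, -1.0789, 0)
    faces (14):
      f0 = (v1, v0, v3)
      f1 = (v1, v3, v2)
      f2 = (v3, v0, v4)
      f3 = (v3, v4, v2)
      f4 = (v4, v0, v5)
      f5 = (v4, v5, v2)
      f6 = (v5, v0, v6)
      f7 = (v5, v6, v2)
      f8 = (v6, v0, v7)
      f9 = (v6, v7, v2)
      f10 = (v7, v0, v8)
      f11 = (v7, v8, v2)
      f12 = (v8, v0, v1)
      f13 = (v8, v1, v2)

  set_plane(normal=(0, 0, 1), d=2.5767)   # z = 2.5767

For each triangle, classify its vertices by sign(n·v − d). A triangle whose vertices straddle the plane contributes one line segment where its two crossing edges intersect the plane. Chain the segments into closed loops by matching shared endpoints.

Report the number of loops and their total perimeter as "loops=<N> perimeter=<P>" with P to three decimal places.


Straddling triangles (7 of 14):
  (v1,v3,v2) [--+] → (0.156593, 0.19636, 2.5767)–(0.25116, 0, 2.5767)  len=0.2179
  (v3,v4,v2) [--+] → (-0.0558922, 0.244863, 2.5767)–(0.156593, 0.19636, 2.5767)  len=0.2180
  (v4,v5,v2) [--+] → (-0.226281, 0.108982, 2.5767)–(-0.0558922, 0.244863, 2.5767)  len=0.2179
  (v5,v6,v2) [--+] → (-0.226281, -0.108982, 2.5767)–(-0.226281, 0.108982, 2.5767)  len=0.2180
  (v6,v7,v2) [--+] → (-0.0558922, -0.244863, 2.5767)–(-0.226281, -0.108982, 2.5767)  len=0.2179
  (v7,v8,v2) [--+] → (0.156593, -0.19636, 2.5767)–(-0.0558922, -0.244863, 2.5767)  len=0.2180
  (v8,v1,v2) [--+] → (0.25116, 0, 2.5767)–(0.156593, -0.19636, 2.5767)  len=0.2179

Chained into 1 loop(s):
  loop 1: 7 segments, perimeter = 1.5256
Total perimeter = 1.526

loops=1 perimeter=1.526


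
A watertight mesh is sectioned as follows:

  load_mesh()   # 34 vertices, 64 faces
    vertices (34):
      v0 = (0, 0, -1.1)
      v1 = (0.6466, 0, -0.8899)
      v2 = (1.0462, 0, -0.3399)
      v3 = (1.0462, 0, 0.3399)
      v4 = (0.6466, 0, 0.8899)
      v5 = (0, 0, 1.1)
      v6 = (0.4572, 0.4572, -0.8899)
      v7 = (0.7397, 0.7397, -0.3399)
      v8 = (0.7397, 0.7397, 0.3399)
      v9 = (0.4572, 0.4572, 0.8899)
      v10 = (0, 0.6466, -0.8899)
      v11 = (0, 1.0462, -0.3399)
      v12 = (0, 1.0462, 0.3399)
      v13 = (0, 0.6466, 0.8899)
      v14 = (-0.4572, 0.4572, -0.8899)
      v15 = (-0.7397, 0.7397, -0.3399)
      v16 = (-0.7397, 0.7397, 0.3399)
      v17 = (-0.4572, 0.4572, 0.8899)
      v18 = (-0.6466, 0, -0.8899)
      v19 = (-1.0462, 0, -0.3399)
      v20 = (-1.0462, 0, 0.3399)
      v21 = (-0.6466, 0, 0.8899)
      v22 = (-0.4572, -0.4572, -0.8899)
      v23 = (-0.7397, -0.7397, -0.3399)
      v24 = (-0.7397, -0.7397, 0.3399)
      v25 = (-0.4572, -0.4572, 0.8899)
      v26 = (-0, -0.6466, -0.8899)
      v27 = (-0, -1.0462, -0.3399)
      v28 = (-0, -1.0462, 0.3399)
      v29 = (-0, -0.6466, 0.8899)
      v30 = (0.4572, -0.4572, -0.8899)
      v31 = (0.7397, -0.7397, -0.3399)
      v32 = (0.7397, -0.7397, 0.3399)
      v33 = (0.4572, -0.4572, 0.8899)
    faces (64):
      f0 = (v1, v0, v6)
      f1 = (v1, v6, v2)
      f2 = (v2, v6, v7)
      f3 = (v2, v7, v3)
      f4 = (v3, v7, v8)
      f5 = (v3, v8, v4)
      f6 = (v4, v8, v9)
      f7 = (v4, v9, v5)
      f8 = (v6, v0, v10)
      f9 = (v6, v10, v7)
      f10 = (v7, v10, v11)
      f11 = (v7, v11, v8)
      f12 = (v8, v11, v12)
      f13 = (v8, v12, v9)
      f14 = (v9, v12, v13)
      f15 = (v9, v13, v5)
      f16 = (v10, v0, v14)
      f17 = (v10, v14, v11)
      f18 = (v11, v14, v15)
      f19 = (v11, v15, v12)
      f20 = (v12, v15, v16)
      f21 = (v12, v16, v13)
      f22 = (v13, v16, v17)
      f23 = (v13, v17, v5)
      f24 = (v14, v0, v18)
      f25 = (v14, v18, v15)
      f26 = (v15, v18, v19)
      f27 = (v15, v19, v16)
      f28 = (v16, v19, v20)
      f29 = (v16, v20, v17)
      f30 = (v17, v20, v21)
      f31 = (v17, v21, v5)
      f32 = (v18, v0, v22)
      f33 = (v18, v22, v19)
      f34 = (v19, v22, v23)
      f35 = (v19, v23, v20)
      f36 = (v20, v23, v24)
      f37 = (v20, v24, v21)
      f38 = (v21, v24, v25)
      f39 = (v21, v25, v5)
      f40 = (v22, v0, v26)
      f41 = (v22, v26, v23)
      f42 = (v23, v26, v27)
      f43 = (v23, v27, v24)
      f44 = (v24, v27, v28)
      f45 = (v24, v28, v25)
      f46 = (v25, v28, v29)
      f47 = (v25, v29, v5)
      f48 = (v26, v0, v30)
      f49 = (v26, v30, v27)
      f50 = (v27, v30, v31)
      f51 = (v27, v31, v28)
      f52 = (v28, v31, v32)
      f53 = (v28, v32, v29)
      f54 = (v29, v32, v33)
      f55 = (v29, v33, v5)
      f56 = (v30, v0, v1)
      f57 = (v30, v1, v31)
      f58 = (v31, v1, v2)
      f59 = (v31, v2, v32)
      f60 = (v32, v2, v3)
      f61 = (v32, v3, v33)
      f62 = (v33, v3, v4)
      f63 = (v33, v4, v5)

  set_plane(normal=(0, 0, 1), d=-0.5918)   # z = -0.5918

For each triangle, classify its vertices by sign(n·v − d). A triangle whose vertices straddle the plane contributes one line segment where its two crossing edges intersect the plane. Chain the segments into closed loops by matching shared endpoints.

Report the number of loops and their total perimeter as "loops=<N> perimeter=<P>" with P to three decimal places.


Straddling triangles (16 of 64):
  (v1,v6,v2) [--+] → (0.776438, 0.209398, -0.5918)–(0.863183, 0, -0.5918)  len=0.2267
  (v2,v6,v7) [+-+] → (0.776438, 0.209398, -0.5918)–(0.610315, 0.610315, -0.5918)  len=0.4340
  (v6,v10,v7) [--+] → (0.400917, 0.69706, -0.5918)–(0.610315, 0.610315, -0.5918)  len=0.2267
  (v7,v10,v11) [+-+] → (0.400917, 0.69706, -0.5918)–(0, 0.863183, -0.5918)  len=0.4340
  (v10,v14,v11) [--+] → (-0.209398, 0.776438, -0.5918)–(0, 0.863183, -0.5918)  len=0.2267
  (v11,v14,v15) [+-+] → (-0.209398, 0.776438, -0.5918)–(-0.610315, 0.610315, -0.5918)  len=0.4340
  (v14,v18,v15) [--+] → (-0.69706, 0.400917, -0.5918)–(-0.610315, 0.610315, -0.5918)  len=0.2267
  (v15,v18,v19) [+-+] → (-0.69706, 0.400917, -0.5918)–(-0.863183, 0, -0.5918)  len=0.4340
  (v18,v22,v19) [--+] → (-0.776438, -0.209398, -0.5918)–(-0.863183, 0, -0.5918)  len=0.2267
  (v19,v22,v23) [+-+] → (-0.776438, -0.209398, -0.5918)–(-0.610315, -0.610315, -0.5918)  len=0.4340
  (v22,v26,v23) [--+] → (-0.400917, -0.69706, -0.5918)–(-0.610315, -0.610315, -0.5918)  len=0.2267
  (v23,v26,v27) [+-+] → (-0.400917, -0.69706, -0.5918)–(0, -0.863183, -0.5918)  len=0.4340
  (v26,v30,v27) [--+] → (0.209398, -0.776438, -0.5918)–(0, -0.863183, -0.5918)  len=0.2267
  (v27,v30,v31) [+-+] → (0.209398, -0.776438, -0.5918)–(0.610315, -0.610315, -0.5918)  len=0.4340
  (v30,v1,v31) [--+] → (0.69706, -0.400917, -0.5918)–(0.610315, -0.610315, -0.5918)  len=0.2267
  (v31,v1,v2) [+-+] → (0.69706, -0.400917, -0.5918)–(0.863183, 0, -0.5918)  len=0.4340

Chained into 1 loop(s):
  loop 1: 16 segments, perimeter = 5.2850
Total perimeter = 5.285

loops=1 perimeter=5.285


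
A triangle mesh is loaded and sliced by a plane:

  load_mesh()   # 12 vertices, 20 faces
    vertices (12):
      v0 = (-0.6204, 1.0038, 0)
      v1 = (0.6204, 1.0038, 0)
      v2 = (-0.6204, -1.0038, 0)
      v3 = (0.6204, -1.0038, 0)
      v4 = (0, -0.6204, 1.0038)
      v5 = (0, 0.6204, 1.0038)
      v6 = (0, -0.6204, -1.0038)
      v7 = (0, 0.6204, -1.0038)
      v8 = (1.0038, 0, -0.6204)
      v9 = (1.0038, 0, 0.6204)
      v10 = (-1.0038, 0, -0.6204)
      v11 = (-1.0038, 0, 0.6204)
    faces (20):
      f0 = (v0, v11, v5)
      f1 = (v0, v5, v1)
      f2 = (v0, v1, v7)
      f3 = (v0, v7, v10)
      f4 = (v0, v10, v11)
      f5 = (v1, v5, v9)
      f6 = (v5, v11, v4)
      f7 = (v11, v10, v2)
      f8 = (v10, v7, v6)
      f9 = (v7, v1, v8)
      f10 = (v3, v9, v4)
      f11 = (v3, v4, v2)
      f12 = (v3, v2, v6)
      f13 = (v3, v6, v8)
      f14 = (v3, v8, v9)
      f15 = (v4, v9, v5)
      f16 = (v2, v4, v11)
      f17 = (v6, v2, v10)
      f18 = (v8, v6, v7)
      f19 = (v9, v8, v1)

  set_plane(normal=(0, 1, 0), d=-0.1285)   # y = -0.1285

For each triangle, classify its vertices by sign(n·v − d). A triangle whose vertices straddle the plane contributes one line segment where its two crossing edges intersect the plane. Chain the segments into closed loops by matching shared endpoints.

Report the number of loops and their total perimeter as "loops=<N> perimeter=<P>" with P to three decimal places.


loops=1 perimeter=6.470

Straddling triangles (10 of 20):
  (v5,v11,v4) [++-] → (-0.795888, -0.1285, 0.699812)–(0, -0.1285, 1.0038)  len=0.8520
  (v11,v10,v2) [++-] → (-0.95472, -0.1285, -0.54098)–(-0.95472, -0.1285, 0.54098)  len=1.0820
  (v10,v7,v6) [++-] → (0, -0.1285, -1.0038)–(-0.795888, -0.1285, -0.699812)  len=0.8520
  (v3,v9,v4) [-+-] → (0.95472, -0.1285, 0.54098)–(0.795888, -0.1285, 0.699812)  len=0.2246
  (v3,v6,v8) [--+] → (0.795888, -0.1285, -0.699812)–(0.95472, -0.1285, -0.54098)  len=0.2246
  (v3,v8,v9) [-++] → (0.95472, -0.1285, -0.54098)–(0.95472, -0.1285, 0.54098)  len=1.0820
  (v4,v9,v5) [-++] → (0.795888, -0.1285, 0.699812)–(0, -0.1285, 1.0038)  len=0.8520
  (v2,v4,v11) [--+] → (-0.795888, -0.1285, 0.699812)–(-0.95472, -0.1285, 0.54098)  len=0.2246
  (v6,v2,v10) [--+] → (-0.95472, -0.1285, -0.54098)–(-0.795888, -0.1285, -0.699812)  len=0.2246
  (v8,v6,v7) [+-+] → (0.795888, -0.1285, -0.699812)–(0, -0.1285, -1.0038)  len=0.8520

Chained into 1 loop(s):
  loop 1: 10 segments, perimeter = 6.4703
Total perimeter = 6.470


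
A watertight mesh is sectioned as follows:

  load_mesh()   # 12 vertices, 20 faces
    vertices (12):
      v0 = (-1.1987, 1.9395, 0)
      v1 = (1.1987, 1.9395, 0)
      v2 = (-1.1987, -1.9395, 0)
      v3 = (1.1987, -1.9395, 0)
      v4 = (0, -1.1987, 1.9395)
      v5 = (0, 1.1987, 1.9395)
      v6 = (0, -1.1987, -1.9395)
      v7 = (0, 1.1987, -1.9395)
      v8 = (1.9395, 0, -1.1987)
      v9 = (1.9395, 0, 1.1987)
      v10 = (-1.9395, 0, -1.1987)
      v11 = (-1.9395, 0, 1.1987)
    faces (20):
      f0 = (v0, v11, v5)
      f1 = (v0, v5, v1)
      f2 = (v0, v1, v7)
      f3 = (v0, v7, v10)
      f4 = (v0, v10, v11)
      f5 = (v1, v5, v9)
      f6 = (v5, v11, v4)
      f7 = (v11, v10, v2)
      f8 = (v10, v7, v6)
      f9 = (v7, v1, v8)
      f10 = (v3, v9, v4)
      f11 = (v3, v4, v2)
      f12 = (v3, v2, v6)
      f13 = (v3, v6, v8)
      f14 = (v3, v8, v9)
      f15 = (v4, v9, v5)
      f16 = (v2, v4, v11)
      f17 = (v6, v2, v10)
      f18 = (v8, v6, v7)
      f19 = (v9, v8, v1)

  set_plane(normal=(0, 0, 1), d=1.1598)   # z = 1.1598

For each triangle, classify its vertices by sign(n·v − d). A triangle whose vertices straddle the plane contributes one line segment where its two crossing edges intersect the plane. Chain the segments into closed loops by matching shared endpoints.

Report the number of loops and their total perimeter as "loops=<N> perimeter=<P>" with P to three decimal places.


loops=1 perimeter=10.307

Straddling triangles (10 of 20):
  (v0,v11,v5) [-++] → (-1.91546, 0.0629403, 1.1598)–(-0.48189, 1.49651, 1.1598)  len=2.0274
  (v0,v5,v1) [-+-] → (-0.48189, 1.49651, 1.1598)–(0.48189, 1.49651, 1.1598)  len=0.9638
  (v0,v10,v11) [--+] → (-1.9395, 0, 1.1598)–(-1.91546, 0.0629403, 1.1598)  len=0.0674
  (v1,v5,v9) [-++] → (0.48189, 1.49651, 1.1598)–(1.91546, 0.0629403, 1.1598)  len=2.0274
  (v11,v10,v2) [+--] → (-1.9395, 0, 1.1598)–(-1.91546, -0.0629403, 1.1598)  len=0.0674
  (v3,v9,v4) [-++] → (1.91546, -0.0629403, 1.1598)–(0.48189, -1.49651, 1.1598)  len=2.0274
  (v3,v4,v2) [-+-] → (0.48189, -1.49651, 1.1598)–(-0.48189, -1.49651, 1.1598)  len=0.9638
  (v3,v8,v9) [--+] → (1.9395, 0, 1.1598)–(1.91546, -0.0629403, 1.1598)  len=0.0674
  (v2,v4,v11) [-++] → (-0.48189, -1.49651, 1.1598)–(-1.91546, -0.0629403, 1.1598)  len=2.0274
  (v9,v8,v1) [+--] → (1.9395, 0, 1.1598)–(1.91546, 0.0629403, 1.1598)  len=0.0674

Chained into 1 loop(s):
  loop 1: 10 segments, perimeter = 10.3066
Total perimeter = 10.307


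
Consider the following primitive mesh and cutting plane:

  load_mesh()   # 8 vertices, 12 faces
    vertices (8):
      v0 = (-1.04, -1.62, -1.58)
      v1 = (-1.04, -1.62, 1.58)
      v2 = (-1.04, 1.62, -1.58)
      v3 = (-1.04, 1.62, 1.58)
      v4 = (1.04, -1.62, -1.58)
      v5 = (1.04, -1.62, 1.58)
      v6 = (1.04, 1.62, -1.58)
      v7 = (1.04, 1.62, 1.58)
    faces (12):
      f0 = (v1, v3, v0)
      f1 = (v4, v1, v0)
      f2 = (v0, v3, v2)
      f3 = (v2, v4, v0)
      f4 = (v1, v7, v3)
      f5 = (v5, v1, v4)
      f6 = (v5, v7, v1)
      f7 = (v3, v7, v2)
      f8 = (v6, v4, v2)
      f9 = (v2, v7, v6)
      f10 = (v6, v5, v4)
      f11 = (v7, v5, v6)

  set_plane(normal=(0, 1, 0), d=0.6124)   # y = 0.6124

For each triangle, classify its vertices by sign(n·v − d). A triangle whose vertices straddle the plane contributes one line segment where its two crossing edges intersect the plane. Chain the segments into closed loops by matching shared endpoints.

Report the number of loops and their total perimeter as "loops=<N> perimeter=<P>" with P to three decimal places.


Straddling triangles (8 of 12):
  (v1,v3,v0) [-+-] → (-1.04, 0.6124, 1.58)–(-1.04, 0.6124, 0.597279)  len=0.9827
  (v0,v3,v2) [-++] → (-1.04, 0.6124, 0.597279)–(-1.04, 0.6124, -1.58)  len=2.1773
  (v2,v4,v0) [+--] → (-0.393146, 0.6124, -1.58)–(-1.04, 0.6124, -1.58)  len=0.6469
  (v1,v7,v3) [-++] → (0.393146, 0.6124, 1.58)–(-1.04, 0.6124, 1.58)  len=1.4331
  (v5,v7,v1) [-+-] → (1.04, 0.6124, 1.58)–(0.393146, 0.6124, 1.58)  len=0.6469
  (v6,v4,v2) [+-+] → (1.04, 0.6124, -1.58)–(-0.393146, 0.6124, -1.58)  len=1.4331
  (v6,v5,v4) [+--] → (1.04, 0.6124, -0.597279)–(1.04, 0.6124, -1.58)  len=0.9827
  (v7,v5,v6) [+-+] → (1.04, 0.6124, 1.58)–(1.04, 0.6124, -0.597279)  len=2.1773

Chained into 1 loop(s):
  loop 1: 8 segments, perimeter = 10.4800
Total perimeter = 10.480

loops=1 perimeter=10.480


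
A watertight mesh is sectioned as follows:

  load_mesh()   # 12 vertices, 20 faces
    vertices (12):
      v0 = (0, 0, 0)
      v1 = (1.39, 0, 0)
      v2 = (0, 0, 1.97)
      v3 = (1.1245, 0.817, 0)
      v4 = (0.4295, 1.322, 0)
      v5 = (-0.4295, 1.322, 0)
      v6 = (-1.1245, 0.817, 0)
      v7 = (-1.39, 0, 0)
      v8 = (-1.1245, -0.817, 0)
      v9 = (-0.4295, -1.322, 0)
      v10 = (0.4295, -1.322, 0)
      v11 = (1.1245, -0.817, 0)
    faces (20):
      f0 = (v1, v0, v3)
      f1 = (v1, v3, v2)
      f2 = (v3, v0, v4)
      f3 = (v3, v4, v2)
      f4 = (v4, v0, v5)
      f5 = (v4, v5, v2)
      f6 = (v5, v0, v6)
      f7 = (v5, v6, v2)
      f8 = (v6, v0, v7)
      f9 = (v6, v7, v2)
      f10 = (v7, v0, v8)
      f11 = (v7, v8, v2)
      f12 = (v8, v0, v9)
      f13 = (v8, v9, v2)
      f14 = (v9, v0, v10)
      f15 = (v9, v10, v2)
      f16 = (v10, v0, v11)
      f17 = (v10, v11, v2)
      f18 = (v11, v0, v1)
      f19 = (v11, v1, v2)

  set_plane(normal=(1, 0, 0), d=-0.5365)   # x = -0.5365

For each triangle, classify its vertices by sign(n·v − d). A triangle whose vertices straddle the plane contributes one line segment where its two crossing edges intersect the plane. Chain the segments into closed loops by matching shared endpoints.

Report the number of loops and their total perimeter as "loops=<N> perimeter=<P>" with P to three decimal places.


Straddling triangles (8 of 20):
  (v5,v0,v6) [++-] → (-0.5365, 0.389791, 0)–(-0.5365, 1.24425, 0)  len=0.8545
  (v5,v6,v2) [+-+] → (-0.5365, 1.24425, 0)–(-0.5365, 0.389791, 1.03011)  len=1.3384
  (v6,v0,v7) [-+-] → (-0.5365, 0.389791, 0)–(-0.5365, 0, 0)  len=0.3898
  (v6,v7,v2) [--+] → (-0.5365, 0, 1.20964)–(-0.5365, 0.389791, 1.03011)  len=0.4291
  (v7,v0,v8) [-+-] → (-0.5365, 0, 0)–(-0.5365, -0.389791, 0)  len=0.3898
  (v7,v8,v2) [--+] → (-0.5365, -0.389791, 1.03011)–(-0.5365, 0, 1.20964)  len=0.4291
  (v8,v0,v9) [-++] → (-0.5365, -0.389791, 0)–(-0.5365, -1.24425, 0)  len=0.8545
  (v8,v9,v2) [-++] → (-0.5365, -1.24425, 0)–(-0.5365, -0.389791, 1.03011)  len=1.3384

Chained into 1 loop(s):
  loop 1: 8 segments, perimeter = 6.0235
Total perimeter = 6.024

loops=1 perimeter=6.024


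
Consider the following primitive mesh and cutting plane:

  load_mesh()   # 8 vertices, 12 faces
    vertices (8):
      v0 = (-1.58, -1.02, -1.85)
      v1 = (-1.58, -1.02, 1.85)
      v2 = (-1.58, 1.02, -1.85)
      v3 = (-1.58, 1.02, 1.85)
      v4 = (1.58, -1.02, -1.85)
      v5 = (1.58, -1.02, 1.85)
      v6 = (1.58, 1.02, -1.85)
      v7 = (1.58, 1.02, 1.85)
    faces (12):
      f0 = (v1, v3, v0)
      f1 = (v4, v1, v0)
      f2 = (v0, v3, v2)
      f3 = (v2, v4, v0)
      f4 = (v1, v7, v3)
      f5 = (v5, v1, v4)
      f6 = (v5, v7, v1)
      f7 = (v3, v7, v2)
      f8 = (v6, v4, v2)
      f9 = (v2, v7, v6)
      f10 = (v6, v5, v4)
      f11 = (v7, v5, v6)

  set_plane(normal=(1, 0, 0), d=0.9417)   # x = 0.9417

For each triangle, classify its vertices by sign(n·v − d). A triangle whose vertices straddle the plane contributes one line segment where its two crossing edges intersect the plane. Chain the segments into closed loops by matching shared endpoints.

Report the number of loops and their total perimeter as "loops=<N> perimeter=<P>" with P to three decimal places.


loops=1 perimeter=11.480

Straddling triangles (8 of 12):
  (v4,v1,v0) [+--] → (0.9417, -1.02, -1.10262)–(0.9417, -1.02, -1.85)  len=0.7474
  (v2,v4,v0) [-+-] → (0.9417, -0.607933, -1.85)–(0.9417, -1.02, -1.85)  len=0.4121
  (v1,v7,v3) [-+-] → (0.9417, 0.607933, 1.85)–(0.9417, 1.02, 1.85)  len=0.4121
  (v5,v1,v4) [+-+] → (0.9417, -1.02, 1.85)–(0.9417, -1.02, -1.10262)  len=2.9526
  (v5,v7,v1) [++-] → (0.9417, 0.607933, 1.85)–(0.9417, -1.02, 1.85)  len=1.6279
  (v3,v7,v2) [-+-] → (0.9417, 1.02, 1.85)–(0.9417, 1.02, 1.10262)  len=0.7474
  (v6,v4,v2) [++-] → (0.9417, -0.607933, -1.85)–(0.9417, 1.02, -1.85)  len=1.6279
  (v2,v7,v6) [-++] → (0.9417, 1.02, 1.10262)–(0.9417, 1.02, -1.85)  len=2.9526

Chained into 1 loop(s):
  loop 1: 8 segments, perimeter = 11.4800
Total perimeter = 11.480


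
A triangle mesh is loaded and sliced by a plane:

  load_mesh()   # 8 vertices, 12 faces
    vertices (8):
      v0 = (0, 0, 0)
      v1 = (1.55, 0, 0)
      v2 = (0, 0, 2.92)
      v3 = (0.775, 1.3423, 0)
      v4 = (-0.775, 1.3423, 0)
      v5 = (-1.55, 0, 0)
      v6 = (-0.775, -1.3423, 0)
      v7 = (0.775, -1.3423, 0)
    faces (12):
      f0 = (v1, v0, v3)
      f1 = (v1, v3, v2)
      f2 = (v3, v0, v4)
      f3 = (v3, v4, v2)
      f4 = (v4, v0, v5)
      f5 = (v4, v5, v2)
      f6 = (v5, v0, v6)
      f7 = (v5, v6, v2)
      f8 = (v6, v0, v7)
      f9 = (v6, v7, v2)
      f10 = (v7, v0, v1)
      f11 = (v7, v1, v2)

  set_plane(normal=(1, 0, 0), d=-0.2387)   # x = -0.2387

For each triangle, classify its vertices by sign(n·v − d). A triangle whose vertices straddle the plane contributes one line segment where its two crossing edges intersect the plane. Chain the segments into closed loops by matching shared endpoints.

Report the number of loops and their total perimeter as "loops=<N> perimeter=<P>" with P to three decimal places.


loops=1 perimeter=8.354

Straddling triangles (8 of 12):
  (v3,v0,v4) [++-] → (-0.2387, 0.413428, 0)–(-0.2387, 1.3423, 0)  len=0.9289
  (v3,v4,v2) [+-+] → (-0.2387, 1.3423, 0)–(-0.2387, 0.413428, 2.02064)  len=2.2239
  (v4,v0,v5) [-+-] → (-0.2387, 0.413428, 0)–(-0.2387, 0, 0)  len=0.4134
  (v4,v5,v2) [--+] → (-0.2387, 0, 2.47032)–(-0.2387, 0.413428, 2.02064)  len=0.6108
  (v5,v0,v6) [-+-] → (-0.2387, 0, 0)–(-0.2387, -0.413428, 0)  len=0.4134
  (v5,v6,v2) [--+] → (-0.2387, -0.413428, 2.02064)–(-0.2387, 0, 2.47032)  len=0.6108
  (v6,v0,v7) [-++] → (-0.2387, -0.413428, 0)–(-0.2387, -1.3423, 0)  len=0.9289
  (v6,v7,v2) [-++] → (-0.2387, -1.3423, 0)–(-0.2387, -0.413428, 2.02064)  len=2.2239

Chained into 1 loop(s):
  loop 1: 8 segments, perimeter = 8.3541
Total perimeter = 8.354


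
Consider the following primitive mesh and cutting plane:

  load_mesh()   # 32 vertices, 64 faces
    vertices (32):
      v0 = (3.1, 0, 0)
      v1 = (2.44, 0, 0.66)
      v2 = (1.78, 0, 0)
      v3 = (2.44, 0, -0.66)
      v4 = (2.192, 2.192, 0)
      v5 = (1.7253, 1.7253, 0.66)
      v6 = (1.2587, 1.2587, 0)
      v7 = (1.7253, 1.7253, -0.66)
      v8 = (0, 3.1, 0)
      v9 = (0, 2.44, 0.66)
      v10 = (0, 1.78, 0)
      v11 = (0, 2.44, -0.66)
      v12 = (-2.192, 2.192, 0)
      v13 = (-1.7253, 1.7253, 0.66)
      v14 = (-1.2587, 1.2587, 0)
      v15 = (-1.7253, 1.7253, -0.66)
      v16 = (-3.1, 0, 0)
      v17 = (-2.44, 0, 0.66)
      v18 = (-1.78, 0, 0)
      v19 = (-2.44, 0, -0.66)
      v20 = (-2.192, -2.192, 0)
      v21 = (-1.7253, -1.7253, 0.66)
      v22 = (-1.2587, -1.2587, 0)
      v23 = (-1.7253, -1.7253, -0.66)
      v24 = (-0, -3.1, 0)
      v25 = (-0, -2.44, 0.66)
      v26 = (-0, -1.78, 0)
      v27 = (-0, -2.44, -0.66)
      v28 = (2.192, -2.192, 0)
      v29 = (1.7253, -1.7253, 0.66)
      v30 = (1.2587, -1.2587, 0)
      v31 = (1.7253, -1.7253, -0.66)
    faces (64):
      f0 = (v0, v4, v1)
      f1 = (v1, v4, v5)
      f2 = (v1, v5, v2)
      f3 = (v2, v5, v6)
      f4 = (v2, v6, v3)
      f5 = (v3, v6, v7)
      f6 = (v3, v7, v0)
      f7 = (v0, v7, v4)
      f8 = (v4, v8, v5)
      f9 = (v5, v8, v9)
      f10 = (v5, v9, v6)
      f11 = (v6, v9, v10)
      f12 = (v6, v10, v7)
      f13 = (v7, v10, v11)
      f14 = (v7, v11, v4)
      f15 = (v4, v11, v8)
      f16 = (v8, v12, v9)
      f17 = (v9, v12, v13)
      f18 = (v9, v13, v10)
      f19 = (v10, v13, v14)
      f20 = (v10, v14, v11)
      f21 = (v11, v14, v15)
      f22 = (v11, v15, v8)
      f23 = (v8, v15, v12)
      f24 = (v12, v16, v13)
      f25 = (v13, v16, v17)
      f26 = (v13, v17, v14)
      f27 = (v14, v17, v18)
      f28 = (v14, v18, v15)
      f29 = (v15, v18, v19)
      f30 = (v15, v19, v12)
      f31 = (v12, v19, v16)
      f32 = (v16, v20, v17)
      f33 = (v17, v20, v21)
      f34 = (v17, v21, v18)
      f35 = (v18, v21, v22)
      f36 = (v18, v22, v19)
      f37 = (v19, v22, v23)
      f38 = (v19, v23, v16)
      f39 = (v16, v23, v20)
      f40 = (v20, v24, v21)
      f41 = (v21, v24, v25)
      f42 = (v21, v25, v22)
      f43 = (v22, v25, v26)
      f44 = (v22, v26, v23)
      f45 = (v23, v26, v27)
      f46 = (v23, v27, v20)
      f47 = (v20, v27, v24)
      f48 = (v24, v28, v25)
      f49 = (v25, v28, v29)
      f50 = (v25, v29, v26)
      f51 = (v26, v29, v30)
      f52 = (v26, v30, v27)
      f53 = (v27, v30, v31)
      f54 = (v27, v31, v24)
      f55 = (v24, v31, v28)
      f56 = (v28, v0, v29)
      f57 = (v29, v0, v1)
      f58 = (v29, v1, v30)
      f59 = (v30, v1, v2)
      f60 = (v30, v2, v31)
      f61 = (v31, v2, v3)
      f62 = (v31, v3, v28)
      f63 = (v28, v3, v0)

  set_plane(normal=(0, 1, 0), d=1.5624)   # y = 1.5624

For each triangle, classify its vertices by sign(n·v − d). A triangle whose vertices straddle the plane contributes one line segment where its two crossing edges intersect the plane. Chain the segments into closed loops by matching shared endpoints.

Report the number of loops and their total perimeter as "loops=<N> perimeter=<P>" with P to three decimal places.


Straddling triangles (20 of 64):
  (v0,v4,v1) [-+-] → (2.4528, 1.5624, 0)–(2.26323, 1.5624, 0.189569)  len=0.2681
  (v1,v4,v5) [-++] → (2.26323, 1.5624, 0.189569)–(1.79278, 1.5624, 0.66)  len=0.6653
  (v1,v5,v2) [-+-] → (1.79278, 1.5624, 0.66)–(1.73046, 1.5624, 0.597684)  len=0.0881
  (v2,v5,v6) [-+-] → (1.73046, 1.5624, 0.597684)–(1.5624, 1.5624, 0.42958)  len=0.2377
  (v3,v6,v7) [--+] → (1.5624, 1.5624, -0.42958)–(1.79278, 1.5624, -0.66)  len=0.3258
  (v3,v7,v0) [-+-] → (1.79278, 1.5624, -0.66)–(1.8551, 1.5624, -0.597684)  len=0.0881
  (v0,v7,v4) [-++] → (1.8551, 1.5624, -0.597684)–(2.4528, 1.5624, 0)  len=0.8453
  (v5,v9,v6) [++-] → (0.935101, 1.5624, 0.169679)–(1.5624, 1.5624, 0.42958)  len=0.6790
  (v6,v9,v10) [-++] → (0.935101, 1.5624, 0.169679)–(0.525404, 1.5624, 0)  len=0.4434
  (v6,v10,v7) [-++] → (0.525404, 1.5624, 0)–(1.5624, 1.5624, -0.42958)  len=1.1225
  (v10,v13,v14) [++-] → (-1.5624, 1.5624, 0.42958)–(-0.525404, 1.5624, 0)  len=1.1225
  (v10,v14,v11) [+-+] → (-0.525404, 1.5624, 0)–(-0.935101, 1.5624, -0.169679)  len=0.4434
  (v11,v14,v15) [+-+] → (-0.935101, 1.5624, -0.169679)–(-1.5624, 1.5624, -0.42958)  len=0.6790
  (v12,v16,v13) [+-+] → (-2.4528, 1.5624, 0)–(-1.8551, 1.5624, 0.597684)  len=0.8453
  (v13,v16,v17) [+--] → (-1.8551, 1.5624, 0.597684)–(-1.79278, 1.5624, 0.66)  len=0.0881
  (v13,v17,v14) [+--] → (-1.79278, 1.5624, 0.66)–(-1.5624, 1.5624, 0.42958)  len=0.3258
  (v14,v18,v15) [--+] → (-1.73046, 1.5624, -0.597684)–(-1.5624, 1.5624, -0.42958)  len=0.2377
  (v15,v18,v19) [+--] → (-1.73046, 1.5624, -0.597684)–(-1.79278, 1.5624, -0.66)  len=0.0881
  (v15,v19,v12) [+-+] → (-1.79278, 1.5624, -0.66)–(-2.26323, 1.5624, -0.189569)  len=0.6653
  (v12,v19,v16) [+--] → (-2.26323, 1.5624, -0.189569)–(-2.4528, 1.5624, 0)  len=0.2681

Chained into 2 loop(s):
  loop 1: 10 segments, perimeter = 4.7634
  loop 2: 10 segments, perimeter = 4.7634
Total perimeter = 9.527

loops=2 perimeter=9.527
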